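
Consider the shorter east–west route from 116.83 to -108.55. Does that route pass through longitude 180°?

Yes

Naïve |-108.55 − 116.83| = 225.38° > 180°, so the shorter arc goes the other way round — across 180°.
Signed shortest Δλ = ((-108.55 − 116.83 + 180) mod 360) − 180 = 134.62°.
Going east by 134.62° from +116.83° passes through 180° before reaching -108.55°.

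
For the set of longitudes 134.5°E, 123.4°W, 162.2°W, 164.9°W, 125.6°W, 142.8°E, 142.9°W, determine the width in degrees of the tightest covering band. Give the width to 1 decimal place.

102.1°

Sort the longitudes: -164.9°, -162.2°, -142.9°, -125.6°, -123.4°, +134.5°, +142.8°.
Eastward gaps between consecutive values (wrapping around): 2.7°, 19.3°, 17.3°, 2.2°, 257.9°, 8.3°, 52.3°.
Largest gap = 257.9° ⇒ minimal covering band is its complement: 360° − 257.9° = 102.1°.
Band runs from +134.5° eastward to -123.4°, crossing the antimeridian.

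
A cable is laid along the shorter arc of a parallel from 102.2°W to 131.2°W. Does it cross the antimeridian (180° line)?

Signed shortest Δλ = ((-131.2 − -102.2 + 180) mod 360) − 180 = -29.0°.
Going west by 29.0° from -102.2° reaches -131.2° without touching 180°.

No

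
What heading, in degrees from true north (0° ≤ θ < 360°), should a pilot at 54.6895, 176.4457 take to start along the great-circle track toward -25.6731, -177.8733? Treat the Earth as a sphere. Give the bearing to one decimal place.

Δλ = -177.8733 − 176.4457 = -354.3190°; wrapped into (−180°, 180°]: 5.6810°.
θ = atan2( sin Δλ · cos φ₂ , cos φ₁ · sin φ₂ − sin φ₁ · cos φ₂ · cos Δλ )
  = atan2(0.08922, -0.98227) = 174.810° → normalised to [0°, 360°): 174.810°.

174.8°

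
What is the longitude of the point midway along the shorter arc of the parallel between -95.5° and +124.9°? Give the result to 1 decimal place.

-165.3°

Signed shortest Δλ from -95.5° to +124.9° is -139.6°.
Midpoint longitude = -95.5° + (-139.6°)/2 = -95.5° − 69.8° = -165.3°.
(The naïve average (-95.5 + +124.9)/2 = 14.7° is on the wrong side of the globe.)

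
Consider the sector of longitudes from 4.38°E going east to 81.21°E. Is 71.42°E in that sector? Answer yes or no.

Yes

Band width going east from +4.38° to +81.21°: ((81.21 − 4.38) mod 360) = 76.83°.
Offset of +71.42° east of the west edge: ((71.42 − 4.38) mod 360) = 67.04°.
67.04° ≤ 76.83° ⇒ inside.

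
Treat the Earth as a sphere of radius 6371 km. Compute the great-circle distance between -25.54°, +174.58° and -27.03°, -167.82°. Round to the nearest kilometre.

1761 km

Δλ = -167.82 − 174.58 = -342.40°; wrapped into (−180°, 180°]: 17.60°.
Δφ = -27.03 − -25.54 = -1.49°.
a = sin²(Δφ/2) + cos φ₁ · cos φ₂ · sin²(Δλ/2) = 0.018980.
c = 2·atan2(√a, √(1−a)) = 0.27642 rad → d = 6371·c ≈ 1761.04 km.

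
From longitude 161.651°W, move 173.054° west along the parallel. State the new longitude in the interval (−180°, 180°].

Start at -161.651°; shift −173.054° → -334.705°.
-334.705° lies outside (−180°, 180°]; add 360° → +25.295°.

25.295°E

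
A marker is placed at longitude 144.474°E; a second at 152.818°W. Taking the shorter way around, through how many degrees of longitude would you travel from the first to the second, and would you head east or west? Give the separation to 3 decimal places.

Raw difference: -152.818 − 144.474 = -297.292°.
Normalise into (−180°, 180°]: -297.292° + 360° = 62.708°.
Positive ⇒ the second point lies to the east; separation 62.708°.

62.708° east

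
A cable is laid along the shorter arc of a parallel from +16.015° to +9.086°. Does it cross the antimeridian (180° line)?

No

Signed shortest Δλ = ((9.086 − 16.015 + 180) mod 360) − 180 = -6.929°.
Going west by 6.929° from +16.015° reaches +9.086° without touching 180°.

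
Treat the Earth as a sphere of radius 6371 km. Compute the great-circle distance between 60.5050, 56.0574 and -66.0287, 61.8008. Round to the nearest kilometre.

Δλ = 61.8008 − 56.0574 = 5.7434°.
Δφ = -66.0287 − 60.5050 = -126.5337°.
a = sin²(Δφ/2) + cos φ₁ · cos φ₂ · sin²(Δλ/2) = 0.798150.
c = 2·atan2(√a, √(1−a)) = 2.20968 rad → d = 6371·c ≈ 14077.87 km.

14078 km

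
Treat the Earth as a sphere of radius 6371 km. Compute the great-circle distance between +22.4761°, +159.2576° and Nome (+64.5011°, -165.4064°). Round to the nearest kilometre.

5334 km

Δλ = -165.4064 − 159.2576 = -324.6640°; wrapped into (−180°, 180°]: 35.3360°.
Δφ = 64.5011 − 22.4761 = 42.0250°.
a = sin²(Δφ/2) + cos φ₁ · cos φ₂ · sin²(Δλ/2) = 0.165215.
c = 2·atan2(√a, √(1−a)) = 0.83717 rad → d = 6371·c ≈ 5333.60 km.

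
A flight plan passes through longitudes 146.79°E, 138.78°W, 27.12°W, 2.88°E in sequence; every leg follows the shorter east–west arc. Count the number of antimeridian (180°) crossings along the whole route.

1

Leg 1: +146.79° → -138.78°, shortest Δλ = 74.43° (east) — crosses 180°.
Leg 2: -138.78° → -27.12°, shortest Δλ = 111.66° (east) — does not cross 180°.
Leg 3: -27.12° → +2.88°, shortest Δλ = 30.0° (east) — does not cross 180°.
Total crossings: 1.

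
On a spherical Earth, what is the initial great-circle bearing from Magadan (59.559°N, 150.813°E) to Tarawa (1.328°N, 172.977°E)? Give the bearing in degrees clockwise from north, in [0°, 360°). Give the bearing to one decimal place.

154.4°

Δλ = 172.977 − 150.813 = 22.164°.
θ = atan2( sin Δλ · cos φ₂ , cos φ₁ · sin φ₂ − sin φ₁ · cos φ₂ · cos Δλ )
  = atan2(0.37716, -0.78649) = 154.380° → normalised to [0°, 360°): 154.380°.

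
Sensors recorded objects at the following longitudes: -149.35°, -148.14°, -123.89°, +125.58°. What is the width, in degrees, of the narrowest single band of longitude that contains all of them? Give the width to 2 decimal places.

110.53°

Sort the longitudes: -149.35°, -148.14°, -123.89°, +125.58°.
Eastward gaps between consecutive values (wrapping around): 1.21°, 24.25°, 249.47°, 85.07°.
Largest gap = 249.47° ⇒ minimal covering band is its complement: 360° − 249.47° = 110.53°.
Band runs from +125.58° eastward to -123.89°, crossing the antimeridian.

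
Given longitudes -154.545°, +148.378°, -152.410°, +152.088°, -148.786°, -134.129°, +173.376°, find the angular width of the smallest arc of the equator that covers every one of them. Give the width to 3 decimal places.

77.493°

Sort the longitudes: -154.545°, -152.410°, -148.786°, -134.129°, +148.378°, +152.088°, +173.376°.
Eastward gaps between consecutive values (wrapping around): 2.135°, 3.624°, 14.657°, 282.507°, 3.710°, 21.288°, 32.079°.
Largest gap = 282.507° ⇒ minimal covering band is its complement: 360° − 282.507° = 77.493°.
Band runs from +148.378° eastward to -134.129°, crossing the antimeridian.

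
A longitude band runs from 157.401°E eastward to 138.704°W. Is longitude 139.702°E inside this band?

No

Band width going east from +157.401° to -138.704°: ((-138.704 − 157.401) mod 360) = 63.895°.
Offset of +139.702° east of the west edge: ((139.702 − 157.401) mod 360) = 342.301°.
342.301° > 63.895° ⇒ outside.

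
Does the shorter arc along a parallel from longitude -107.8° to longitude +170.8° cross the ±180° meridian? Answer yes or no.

Naïve |170.8 − -107.8| = 278.6° > 180°, so the shorter arc goes the other way round — across 180°.
Signed shortest Δλ = ((170.8 − -107.8 + 180) mod 360) − 180 = -81.4°.
Going west by 81.4° from -107.8° passes through 180° before reaching +170.8°.

Yes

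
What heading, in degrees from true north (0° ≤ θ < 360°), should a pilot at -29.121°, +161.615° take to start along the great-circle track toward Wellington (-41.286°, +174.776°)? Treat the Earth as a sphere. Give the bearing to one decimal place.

Δλ = 174.776 − 161.615 = 13.161°.
θ = atan2( sin Δλ · cos φ₂ , cos φ₁ · sin φ₂ − sin φ₁ · cos φ₂ · cos Δλ )
  = atan2(0.17109, -0.22033) = 142.170° → normalised to [0°, 360°): 142.170°.

142.2°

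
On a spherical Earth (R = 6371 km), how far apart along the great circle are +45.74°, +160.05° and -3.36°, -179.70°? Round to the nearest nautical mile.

3139 nmi

Δλ = -179.70 − 160.05 = -339.75°; wrapped into (−180°, 180°]: 20.25°.
Δφ = -3.36 − 45.74 = -49.10°.
a = sin²(Δφ/2) + cos φ₁ · cos φ₂ · sin²(Δλ/2) = 0.194161.
c = 2·atan2(√a, √(1−a)) = 0.91262 rad → d = 6371·c ≈ 5814.28 km ≈ 3139.46 nmi.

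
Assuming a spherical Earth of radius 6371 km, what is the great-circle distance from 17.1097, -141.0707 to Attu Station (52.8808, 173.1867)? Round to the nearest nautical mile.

Δλ = 173.1867 − -141.0707 = 314.2574°; wrapped into (−180°, 180°]: -45.7426°.
Δφ = 52.8808 − 17.1097 = 35.7711°.
a = sin²(Δφ/2) + cos φ₁ · cos φ₂ · sin²(Δλ/2) = 0.181446.
c = 2·atan2(√a, √(1−a)) = 0.88006 rad → d = 6371·c ≈ 5606.84 km ≈ 3027.45 nmi.

3027 nmi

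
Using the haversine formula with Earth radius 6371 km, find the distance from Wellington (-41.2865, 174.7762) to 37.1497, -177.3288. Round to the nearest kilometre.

8759 km

Δλ = -177.3288 − 174.7762 = -352.1050°; wrapped into (−180°, 180°]: 7.8950°.
Δφ = 37.1497 − -41.2865 = 78.4362°.
a = sin²(Δφ/2) + cos φ₁ · cos φ₂ · sin²(Δλ/2) = 0.402609.
c = 2·atan2(√a, √(1−a)) = 1.37476 rad → d = 6371·c ≈ 8758.60 km.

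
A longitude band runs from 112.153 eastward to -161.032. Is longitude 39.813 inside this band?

Band width going east from +112.153° to -161.032°: ((-161.032 − 112.153) mod 360) = 86.815°.
Offset of +39.813° east of the west edge: ((39.813 − 112.153) mod 360) = 287.660°.
287.660° > 86.815° ⇒ outside.

No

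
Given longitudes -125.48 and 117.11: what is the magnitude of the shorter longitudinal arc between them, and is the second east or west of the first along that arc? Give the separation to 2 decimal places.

117.41° west

Raw difference: 117.11 − -125.48 = 242.59°.
Normalise into (−180°, 180°]: 242.59° − 360° = -117.41°.
Negative ⇒ the second point lies to the west; separation 117.41°.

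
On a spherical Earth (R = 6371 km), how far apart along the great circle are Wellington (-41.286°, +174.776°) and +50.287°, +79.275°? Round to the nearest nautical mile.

7422 nmi

Δλ = 79.275 − 174.776 = -95.501°.
Δφ = 50.287 − -41.286 = 91.573°.
a = sin²(Δφ/2) + cos φ₁ · cos φ₂ · sin²(Δλ/2) = 0.776797.
c = 2·atan2(√a, √(1−a)) = 2.15747 rad → d = 6371·c ≈ 13745.24 km ≈ 7421.84 nmi.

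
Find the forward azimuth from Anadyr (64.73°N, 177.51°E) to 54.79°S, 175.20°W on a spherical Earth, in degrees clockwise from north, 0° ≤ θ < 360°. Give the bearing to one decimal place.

Δλ = -175.20 − 177.51 = -352.71°; wrapped into (−180°, 180°]: 7.29°.
θ = atan2( sin Δλ · cos φ₂ , cos φ₁ · sin φ₂ − sin φ₁ · cos φ₂ · cos Δλ )
  = atan2(0.07316, -0.86597) = 175.171° → normalised to [0°, 360°): 175.171°.

175.2°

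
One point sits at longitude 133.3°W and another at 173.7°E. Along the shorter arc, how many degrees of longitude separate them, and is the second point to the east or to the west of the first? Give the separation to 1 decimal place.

53.0° west

Raw difference: 173.7 − -133.3 = 307.0°.
Normalise into (−180°, 180°]: 307.0° − 360° = -53.0°.
Negative ⇒ the second point lies to the west; separation 53.0°.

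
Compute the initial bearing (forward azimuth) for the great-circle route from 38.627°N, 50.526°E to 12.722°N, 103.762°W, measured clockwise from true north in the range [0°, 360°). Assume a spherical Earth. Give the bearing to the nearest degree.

Δλ = -103.762 − 50.526 = -154.288°.
θ = atan2( sin Δλ · cos φ₂ , cos φ₁ · sin φ₂ − sin φ₁ · cos φ₂ · cos Δλ )
  = atan2(-0.42320, 0.72067) = -30.422° → normalised to [0°, 360°): 329.578°.

330°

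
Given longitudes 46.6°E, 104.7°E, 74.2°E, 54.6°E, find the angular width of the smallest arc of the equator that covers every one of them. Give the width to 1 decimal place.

58.1°

Sort the longitudes: +46.6°, +54.6°, +74.2°, +104.7°.
Eastward gaps between consecutive values (wrapping around): 8.0°, 19.6°, 30.5°, 301.9°.
Largest gap = 301.9° ⇒ minimal covering band is its complement: 360° − 301.9° = 58.1°.
Band runs from +46.6° eastward to +104.7°.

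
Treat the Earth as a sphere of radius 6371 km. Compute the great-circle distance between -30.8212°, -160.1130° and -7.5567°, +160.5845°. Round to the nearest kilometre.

Δλ = 160.5845 − -160.1130 = 320.6975°; wrapped into (−180°, 180°]: -39.3025°.
Δφ = -7.5567 − -30.8212 = 23.2645°.
a = sin²(Δφ/2) + cos φ₁ · cos φ₂ · sin²(Δλ/2) = 0.136932.
c = 2·atan2(√a, √(1−a)) = 0.75811 rad → d = 6371·c ≈ 4829.93 km.

4830 km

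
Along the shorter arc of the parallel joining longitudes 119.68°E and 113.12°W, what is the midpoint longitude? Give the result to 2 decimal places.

Signed shortest Δλ from +119.68° to -113.12° is +127.20°.
Midpoint longitude = +119.68° + (+127.20°)/2 = +119.68° + 63.60° = +183.28°.
Normalise into (−180°, 180°]: -176.72°.
(The naïve average (+119.68 + -113.12)/2 = 3.28° is on the wrong side of the globe.)

176.72°W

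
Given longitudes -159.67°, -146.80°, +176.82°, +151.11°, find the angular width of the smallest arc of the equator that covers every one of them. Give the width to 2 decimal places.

62.09°

Sort the longitudes: -159.67°, -146.80°, +151.11°, +176.82°.
Eastward gaps between consecutive values (wrapping around): 12.87°, 297.91°, 25.71°, 23.51°.
Largest gap = 297.91° ⇒ minimal covering band is its complement: 360° − 297.91° = 62.09°.
Band runs from +151.11° eastward to -146.80°, crossing the antimeridian.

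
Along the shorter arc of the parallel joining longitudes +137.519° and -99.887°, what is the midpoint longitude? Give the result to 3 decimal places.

Signed shortest Δλ from +137.519° to -99.887° is +122.594°.
Midpoint longitude = +137.519° + (+122.594°)/2 = +137.519° + 61.297° = +198.816°.
Normalise into (−180°, 180°]: -161.184°.
(The naïve average (+137.519 + -99.887)/2 = 18.816° is on the wrong side of the globe.)

-161.184°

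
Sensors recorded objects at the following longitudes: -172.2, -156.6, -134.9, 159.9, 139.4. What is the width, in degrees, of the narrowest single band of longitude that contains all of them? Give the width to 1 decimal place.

85.7°

Sort the longitudes: -172.2°, -156.6°, -134.9°, +139.4°, +159.9°.
Eastward gaps between consecutive values (wrapping around): 15.6°, 21.7°, 274.3°, 20.5°, 27.9°.
Largest gap = 274.3° ⇒ minimal covering band is its complement: 360° − 274.3° = 85.7°.
Band runs from +139.4° eastward to -134.9°, crossing the antimeridian.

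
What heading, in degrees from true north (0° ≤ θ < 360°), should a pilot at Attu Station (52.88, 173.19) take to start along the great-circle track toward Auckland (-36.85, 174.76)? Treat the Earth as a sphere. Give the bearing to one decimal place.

178.7°

Δλ = 174.76 − 173.19 = 1.57°.
θ = atan2( sin Δλ · cos φ₂ , cos φ₁ · sin φ₂ − sin φ₁ · cos φ₂ · cos Δλ )
  = atan2(0.02192, -0.99975) = 178.744° → normalised to [0°, 360°): 178.744°.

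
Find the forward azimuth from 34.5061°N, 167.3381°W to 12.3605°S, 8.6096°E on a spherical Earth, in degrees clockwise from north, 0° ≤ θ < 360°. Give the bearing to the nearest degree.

Δλ = 8.6096 − -167.3381 = 175.9477°.
θ = atan2( sin Δλ · cos φ₂ , cos φ₁ · sin φ₂ − sin φ₁ · cos φ₂ · cos Δλ )
  = atan2(0.06903, 0.37558) = 10.414° → normalised to [0°, 360°): 10.414°.

10°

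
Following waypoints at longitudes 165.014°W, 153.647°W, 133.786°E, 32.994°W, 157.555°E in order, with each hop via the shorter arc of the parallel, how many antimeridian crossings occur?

Leg 1: -165.014° → -153.647°, shortest Δλ = 11.367° (east) — does not cross 180°.
Leg 2: -153.647° → +133.786°, shortest Δλ = -72.567° (west) — crosses 180°.
Leg 3: +133.786° → -32.994°, shortest Δλ = -166.78° (west) — does not cross 180°.
Leg 4: -32.994° → +157.555°, shortest Δλ = -169.451° (west) — crosses 180°.
Total crossings: 2.

2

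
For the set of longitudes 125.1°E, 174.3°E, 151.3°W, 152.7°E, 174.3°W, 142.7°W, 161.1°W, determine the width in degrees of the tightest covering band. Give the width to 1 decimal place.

Sort the longitudes: -174.3°, -161.1°, -151.3°, -142.7°, +125.1°, +152.7°, +174.3°.
Eastward gaps between consecutive values (wrapping around): 13.2°, 9.8°, 8.6°, 267.8°, 27.6°, 21.6°, 11.4°.
Largest gap = 267.8° ⇒ minimal covering band is its complement: 360° − 267.8° = 92.2°.
Band runs from +125.1° eastward to -142.7°, crossing the antimeridian.

92.2°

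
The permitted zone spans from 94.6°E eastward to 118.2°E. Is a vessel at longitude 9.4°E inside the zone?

Band width going east from +94.6° to +118.2°: ((118.2 − 94.6) mod 360) = 23.6°.
Offset of +9.4° east of the west edge: ((9.4 − 94.6) mod 360) = 274.8°.
274.8° > 23.6° ⇒ outside.

No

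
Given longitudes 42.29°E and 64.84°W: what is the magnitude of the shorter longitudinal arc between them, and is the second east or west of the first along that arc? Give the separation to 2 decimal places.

107.13° west

Raw difference: -64.84 − 42.29 = -107.13°.
Normalise into (−180°, 180°]: -107.13° stays -107.13°.
Negative ⇒ the second point lies to the west; separation 107.13°.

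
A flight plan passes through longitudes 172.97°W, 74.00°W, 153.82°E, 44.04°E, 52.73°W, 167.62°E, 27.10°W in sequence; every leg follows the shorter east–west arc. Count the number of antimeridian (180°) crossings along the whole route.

Leg 1: -172.97° → -74.00°, shortest Δλ = 98.97° (east) — does not cross 180°.
Leg 2: -74.00° → +153.82°, shortest Δλ = -132.18° (west) — crosses 180°.
Leg 3: +153.82° → +44.04°, shortest Δλ = -109.78° (west) — does not cross 180°.
Leg 4: +44.04° → -52.73°, shortest Δλ = -96.77° (west) — does not cross 180°.
Leg 5: -52.73° → +167.62°, shortest Δλ = -139.65° (west) — crosses 180°.
Leg 6: +167.62° → -27.10°, shortest Δλ = 165.28° (east) — crosses 180°.
Total crossings: 3.

3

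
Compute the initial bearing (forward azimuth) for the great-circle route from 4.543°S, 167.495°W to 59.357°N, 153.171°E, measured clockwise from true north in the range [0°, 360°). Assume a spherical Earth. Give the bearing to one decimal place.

340.0°

Δλ = 153.171 − -167.495 = 320.666°; wrapped into (−180°, 180°]: -39.334°.
θ = atan2( sin Δλ · cos φ₂ , cos φ₁ · sin φ₂ − sin φ₁ · cos φ₂ · cos Δλ )
  = atan2(-0.32306, 0.88888) = -19.973° → normalised to [0°, 360°): 340.027°.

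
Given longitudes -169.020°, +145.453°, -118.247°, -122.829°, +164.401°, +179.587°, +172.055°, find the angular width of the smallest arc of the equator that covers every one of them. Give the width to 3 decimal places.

96.300°

Sort the longitudes: -169.020°, -122.829°, -118.247°, +145.453°, +164.401°, +172.055°, +179.587°.
Eastward gaps between consecutive values (wrapping around): 46.191°, 4.582°, 263.700°, 18.948°, 7.654°, 7.532°, 11.393°.
Largest gap = 263.700° ⇒ minimal covering band is its complement: 360° − 263.700° = 96.300°.
Band runs from +145.453° eastward to -118.247°, crossing the antimeridian.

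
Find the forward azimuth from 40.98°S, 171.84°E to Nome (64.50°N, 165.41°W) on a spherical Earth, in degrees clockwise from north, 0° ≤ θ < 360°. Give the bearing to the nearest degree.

Δλ = -165.41 − 171.84 = -337.25°; wrapped into (−180°, 180°]: 22.75°.
θ = atan2( sin Δλ · cos φ₂ , cos φ₁ · sin φ₂ − sin φ₁ · cos φ₂ · cos Δλ )
  = atan2(0.16648, 0.94176) = 10.025° → normalised to [0°, 360°): 10.025°.

10°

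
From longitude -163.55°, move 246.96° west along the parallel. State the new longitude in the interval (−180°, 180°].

-50.51°

Start at -163.55°; shift −246.96° → -410.51°.
-410.51° lies outside (−180°, 180°]; add 360° → -50.51°.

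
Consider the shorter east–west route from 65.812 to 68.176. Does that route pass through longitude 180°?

Signed shortest Δλ = ((68.176 − 65.812 + 180) mod 360) − 180 = 2.364°.
Going east by 2.364° from +65.812° reaches +68.176° without touching 180°.

No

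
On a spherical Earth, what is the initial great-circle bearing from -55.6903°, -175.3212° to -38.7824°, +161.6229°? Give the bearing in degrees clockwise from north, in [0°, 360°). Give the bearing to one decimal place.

Δλ = 161.6229 − -175.3212 = 336.9441°; wrapped into (−180°, 180°]: -23.0559°.
θ = atan2( sin Δλ · cos φ₂ , cos φ₁ · sin φ₂ − sin φ₁ · cos φ₂ · cos Δλ )
  = atan2(-0.30529, 0.23940) = -51.897° → normalised to [0°, 360°): 308.103°.

308.1°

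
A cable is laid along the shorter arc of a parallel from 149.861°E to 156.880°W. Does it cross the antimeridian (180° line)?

Naïve |-156.880 − 149.861| = 306.741° > 180°, so the shorter arc goes the other way round — across 180°.
Signed shortest Δλ = ((-156.880 − 149.861 + 180) mod 360) − 180 = 53.259°.
Going east by 53.259° from +149.861° passes through 180° before reaching -156.880°.

Yes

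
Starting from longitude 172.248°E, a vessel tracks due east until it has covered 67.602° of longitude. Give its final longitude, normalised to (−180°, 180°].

120.150°W

Start at +172.248°; shift +67.602° → +239.850°.
+239.850° lies outside (−180°, 180°]; subtract 360° → -120.150°.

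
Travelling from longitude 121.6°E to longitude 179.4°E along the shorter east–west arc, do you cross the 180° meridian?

No

Signed shortest Δλ = ((179.4 − 121.6 + 180) mod 360) − 180 = 57.8°.
Going east by 57.8° from +121.6° reaches +179.4° without touching 180°.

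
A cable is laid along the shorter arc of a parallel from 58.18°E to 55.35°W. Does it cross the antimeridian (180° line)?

Signed shortest Δλ = ((-55.35 − 58.18 + 180) mod 360) − 180 = -113.53°.
Going west by 113.53° from +58.18° reaches -55.35° without touching 180°.

No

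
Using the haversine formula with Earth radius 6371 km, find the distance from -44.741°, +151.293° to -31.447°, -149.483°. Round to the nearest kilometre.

5267 km

Δλ = -149.483 − 151.293 = -300.776°; wrapped into (−180°, 180°]: 59.224°.
Δφ = -31.447 − -44.741 = 13.294°.
a = sin²(Δφ/2) + cos φ₁ · cos φ₂ · sin²(Δλ/2) = 0.161351.
c = 2·atan2(√a, √(1−a)) = 0.82671 rad → d = 6371·c ≈ 5266.99 km.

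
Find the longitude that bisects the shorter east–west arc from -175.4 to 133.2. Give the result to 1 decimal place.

+158.9°

Signed shortest Δλ from -175.4° to +133.2° is -51.4°.
Midpoint longitude = -175.4° + (-51.4°)/2 = -175.4° − 25.7° = -201.1°.
Normalise into (−180°, 180°]: +158.9°.
(The naïve average (-175.4 + +133.2)/2 = -21.1° is on the wrong side of the globe.)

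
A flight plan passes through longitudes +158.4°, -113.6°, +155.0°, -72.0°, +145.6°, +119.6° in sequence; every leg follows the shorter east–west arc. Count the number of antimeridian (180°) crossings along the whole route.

Leg 1: +158.4° → -113.6°, shortest Δλ = 88.0° (east) — crosses 180°.
Leg 2: -113.6° → +155.0°, shortest Δλ = -91.4° (west) — crosses 180°.
Leg 3: +155.0° → -72.0°, shortest Δλ = 133.0° (east) — crosses 180°.
Leg 4: -72.0° → +145.6°, shortest Δλ = -142.4° (west) — crosses 180°.
Leg 5: +145.6° → +119.6°, shortest Δλ = -26.0° (west) — does not cross 180°.
Total crossings: 4.

4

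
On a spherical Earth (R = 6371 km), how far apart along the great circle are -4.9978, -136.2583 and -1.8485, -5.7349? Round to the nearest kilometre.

Δλ = -5.7349 − -136.2583 = 130.5234°.
Δφ = -1.8485 − -4.9978 = 3.1493°.
a = sin²(Δφ/2) + cos φ₁ · cos φ₂ · sin²(Δλ/2) = 0.822071.
c = 2·atan2(√a, √(1−a)) = 2.27070 rad → d = 6371·c ≈ 14466.61 km.

14467 km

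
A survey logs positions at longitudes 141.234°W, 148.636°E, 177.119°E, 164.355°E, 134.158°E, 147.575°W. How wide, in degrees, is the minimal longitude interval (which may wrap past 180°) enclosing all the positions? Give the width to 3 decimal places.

Sort the longitudes: -147.575°, -141.234°, +134.158°, +148.636°, +164.355°, +177.119°.
Eastward gaps between consecutive values (wrapping around): 6.341°, 275.392°, 14.478°, 15.719°, 12.764°, 35.306°.
Largest gap = 275.392° ⇒ minimal covering band is its complement: 360° − 275.392° = 84.608°.
Band runs from +134.158° eastward to -141.234°, crossing the antimeridian.

84.608°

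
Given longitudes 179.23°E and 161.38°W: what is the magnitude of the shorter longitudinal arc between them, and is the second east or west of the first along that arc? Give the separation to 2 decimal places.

Raw difference: -161.38 − 179.23 = -340.61°.
Normalise into (−180°, 180°]: -340.61° + 360° = 19.39°.
Positive ⇒ the second point lies to the east; separation 19.39°.

19.39° east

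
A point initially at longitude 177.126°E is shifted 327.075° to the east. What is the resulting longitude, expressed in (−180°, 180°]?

144.201°E

Start at +177.126°; shift +327.075° → +504.201°.
+504.201° lies outside (−180°, 180°]; subtract 360° → +144.201°.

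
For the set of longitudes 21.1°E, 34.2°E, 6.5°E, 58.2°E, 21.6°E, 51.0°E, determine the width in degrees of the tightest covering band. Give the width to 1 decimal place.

Sort the longitudes: +6.5°, +21.1°, +21.6°, +34.2°, +51.0°, +58.2°.
Eastward gaps between consecutive values (wrapping around): 14.6°, 0.5°, 12.6°, 16.8°, 7.2°, 308.3°.
Largest gap = 308.3° ⇒ minimal covering band is its complement: 360° − 308.3° = 51.7°.
Band runs from +6.5° eastward to +58.2°.

51.7°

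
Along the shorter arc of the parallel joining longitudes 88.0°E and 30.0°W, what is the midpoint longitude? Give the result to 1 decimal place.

Signed shortest Δλ from +88.0° to -30.0° is -118.0°.
Midpoint longitude = +88.0° + (-118.0°)/2 = +88.0° − 59.0° = +29.0°.

29.0°E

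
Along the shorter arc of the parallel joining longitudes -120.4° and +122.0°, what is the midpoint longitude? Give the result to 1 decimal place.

Signed shortest Δλ from -120.4° to +122.0° is -117.6°.
Midpoint longitude = -120.4° + (-117.6°)/2 = -120.4° − 58.8° = -179.2°.
(The naïve average (-120.4 + +122.0)/2 = 0.8° is on the wrong side of the globe.)

-179.2°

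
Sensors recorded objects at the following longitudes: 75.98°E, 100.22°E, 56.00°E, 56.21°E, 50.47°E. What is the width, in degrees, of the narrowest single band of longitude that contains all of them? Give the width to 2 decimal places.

Sort the longitudes: +50.47°, +56.00°, +56.21°, +75.98°, +100.22°.
Eastward gaps between consecutive values (wrapping around): 5.53°, 0.21°, 19.77°, 24.24°, 310.25°.
Largest gap = 310.25° ⇒ minimal covering band is its complement: 360° − 310.25° = 49.75°.
Band runs from +50.47° eastward to +100.22°.

49.75°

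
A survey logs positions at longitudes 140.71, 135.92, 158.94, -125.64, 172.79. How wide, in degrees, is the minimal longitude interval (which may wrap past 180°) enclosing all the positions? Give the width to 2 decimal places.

Sort the longitudes: -125.64°, +135.92°, +140.71°, +158.94°, +172.79°.
Eastward gaps between consecutive values (wrapping around): 261.56°, 4.79°, 18.23°, 13.85°, 61.57°.
Largest gap = 261.56° ⇒ minimal covering band is its complement: 360° − 261.56° = 98.44°.
Band runs from +135.92° eastward to -125.64°, crossing the antimeridian.

98.44°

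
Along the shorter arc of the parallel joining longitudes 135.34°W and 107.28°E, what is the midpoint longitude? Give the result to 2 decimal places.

Signed shortest Δλ from -135.34° to +107.28° is -117.38°.
Midpoint longitude = -135.34° + (-117.38°)/2 = -135.34° − 58.69° = -194.03°.
Normalise into (−180°, 180°]: +165.97°.
(The naïve average (-135.34 + +107.28)/2 = -14.03° is on the wrong side of the globe.)

165.97°E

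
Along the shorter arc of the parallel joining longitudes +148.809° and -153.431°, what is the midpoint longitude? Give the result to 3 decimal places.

+177.689°

Signed shortest Δλ from +148.809° to -153.431° is +57.760°.
Midpoint longitude = +148.809° + (+57.760°)/2 = +148.809° + 28.880° = +177.689°.
(The naïve average (+148.809 + -153.431)/2 = -2.311° is on the wrong side of the globe.)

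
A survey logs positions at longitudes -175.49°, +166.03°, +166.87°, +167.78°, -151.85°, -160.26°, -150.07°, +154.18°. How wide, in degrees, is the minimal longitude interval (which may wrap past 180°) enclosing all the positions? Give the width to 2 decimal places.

55.75°

Sort the longitudes: -175.49°, -160.26°, -151.85°, -150.07°, +154.18°, +166.03°, +166.87°, +167.78°.
Eastward gaps between consecutive values (wrapping around): 15.23°, 8.41°, 1.78°, 304.25°, 11.85°, 0.84°, 0.91°, 16.73°.
Largest gap = 304.25° ⇒ minimal covering band is its complement: 360° − 304.25° = 55.75°.
Band runs from +154.18° eastward to -150.07°, crossing the antimeridian.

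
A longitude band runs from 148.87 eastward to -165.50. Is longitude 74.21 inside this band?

Band width going east from +148.87° to -165.50°: ((-165.50 − 148.87) mod 360) = 45.63°.
Offset of +74.21° east of the west edge: ((74.21 − 148.87) mod 360) = 285.34°.
285.34° > 45.63° ⇒ outside.

No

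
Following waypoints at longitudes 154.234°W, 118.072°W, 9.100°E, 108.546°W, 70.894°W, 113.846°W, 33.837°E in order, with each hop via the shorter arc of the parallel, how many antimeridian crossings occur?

0

Leg 1: -154.234° → -118.072°, shortest Δλ = 36.162° (east) — does not cross 180°.
Leg 2: -118.072° → +9.100°, shortest Δλ = 127.172° (east) — does not cross 180°.
Leg 3: +9.100° → -108.546°, shortest Δλ = -117.646° (west) — does not cross 180°.
Leg 4: -108.546° → -70.894°, shortest Δλ = 37.652° (east) — does not cross 180°.
Leg 5: -70.894° → -113.846°, shortest Δλ = -42.952° (west) — does not cross 180°.
Leg 6: -113.846° → +33.837°, shortest Δλ = 147.683° (east) — does not cross 180°.
Total crossings: 0.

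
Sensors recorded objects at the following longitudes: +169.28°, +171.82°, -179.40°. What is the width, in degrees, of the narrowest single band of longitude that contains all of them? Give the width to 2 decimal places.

Sort the longitudes: -179.40°, +169.28°, +171.82°.
Eastward gaps between consecutive values (wrapping around): 348.68°, 2.54°, 8.78°.
Largest gap = 348.68° ⇒ minimal covering band is its complement: 360° − 348.68° = 11.32°.
Band runs from +169.28° eastward to -179.40°, crossing the antimeridian.

11.32°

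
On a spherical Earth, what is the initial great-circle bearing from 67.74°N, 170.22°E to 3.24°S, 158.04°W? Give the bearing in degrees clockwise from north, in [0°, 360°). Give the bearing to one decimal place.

Δλ = -158.04 − 170.22 = -328.26°; wrapped into (−180°, 180°]: 31.74°.
θ = atan2( sin Δλ · cos φ₂ , cos φ₁ · sin φ₂ − sin φ₁ · cos φ₂ · cos Δλ )
  = atan2(0.52522, -0.80722) = 146.949° → normalised to [0°, 360°): 146.949°.

146.9°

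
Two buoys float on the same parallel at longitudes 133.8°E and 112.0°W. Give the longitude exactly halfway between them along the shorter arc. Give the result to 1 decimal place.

Signed shortest Δλ from +133.8° to -112.0° is +114.2°.
Midpoint longitude = +133.8° + (+114.2°)/2 = +133.8° + 57.1° = +190.9°.
Normalise into (−180°, 180°]: -169.1°.
(The naïve average (+133.8 + -112.0)/2 = 10.9° is on the wrong side of the globe.)

169.1°W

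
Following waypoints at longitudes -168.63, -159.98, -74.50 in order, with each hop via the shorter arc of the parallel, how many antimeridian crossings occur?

0

Leg 1: -168.63° → -159.98°, shortest Δλ = 8.65° (east) — does not cross 180°.
Leg 2: -159.98° → -74.50°, shortest Δλ = 85.48° (east) — does not cross 180°.
Total crossings: 0.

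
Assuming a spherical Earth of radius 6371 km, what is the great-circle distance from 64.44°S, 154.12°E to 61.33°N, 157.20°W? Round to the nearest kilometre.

Δλ = -157.20 − 154.12 = -311.32°; wrapped into (−180°, 180°]: 48.68°.
Δφ = 61.33 − -64.44 = 125.77°.
a = sin²(Δφ/2) + cos φ₁ · cos φ₂ · sin²(Δλ/2) = 0.827429.
c = 2·atan2(√a, √(1−a)) = 2.28479 rad → d = 6371·c ≈ 14556.40 km.

14556 km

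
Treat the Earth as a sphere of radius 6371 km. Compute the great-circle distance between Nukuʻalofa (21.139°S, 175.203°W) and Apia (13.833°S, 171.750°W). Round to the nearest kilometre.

Δλ = -171.750 − -175.203 = 3.453°.
Δφ = -13.833 − -21.139 = 7.306°.
a = sin²(Δφ/2) + cos φ₁ · cos φ₂ · sin²(Δλ/2) = 0.004882.
c = 2·atan2(√a, √(1−a)) = 0.13985 rad → d = 6371·c ≈ 890.98 km.

891 km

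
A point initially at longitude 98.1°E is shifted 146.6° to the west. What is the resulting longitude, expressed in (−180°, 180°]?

Start at +98.1°; shift −146.6° → -48.5°.
-48.5° already lies in (−180°, 180°].

48.5°W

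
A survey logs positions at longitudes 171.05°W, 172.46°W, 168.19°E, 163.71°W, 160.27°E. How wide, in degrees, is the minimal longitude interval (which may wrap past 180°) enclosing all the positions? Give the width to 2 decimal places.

Sort the longitudes: -172.46°, -171.05°, -163.71°, +160.27°, +168.19°.
Eastward gaps between consecutive values (wrapping around): 1.41°, 7.34°, 323.98°, 7.92°, 19.35°.
Largest gap = 323.98° ⇒ minimal covering band is its complement: 360° − 323.98° = 36.02°.
Band runs from +160.27° eastward to -163.71°, crossing the antimeridian.

36.02°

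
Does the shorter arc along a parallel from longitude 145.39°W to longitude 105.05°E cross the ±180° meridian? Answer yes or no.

Naïve |105.05 − -145.39| = 250.44° > 180°, so the shorter arc goes the other way round — across 180°.
Signed shortest Δλ = ((105.05 − -145.39 + 180) mod 360) − 180 = -109.56°.
Going west by 109.56° from -145.39° passes through 180° before reaching +105.05°.

Yes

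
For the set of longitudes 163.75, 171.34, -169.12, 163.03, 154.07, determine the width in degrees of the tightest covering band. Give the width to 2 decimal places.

Sort the longitudes: -169.12°, +154.07°, +163.03°, +163.75°, +171.34°.
Eastward gaps between consecutive values (wrapping around): 323.19°, 8.96°, 0.72°, 7.59°, 19.54°.
Largest gap = 323.19° ⇒ minimal covering band is its complement: 360° − 323.19° = 36.81°.
Band runs from +154.07° eastward to -169.12°, crossing the antimeridian.

36.81°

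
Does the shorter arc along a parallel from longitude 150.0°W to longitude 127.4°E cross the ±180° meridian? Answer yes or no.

Yes

Naïve |127.4 − -150.0| = 277.4° > 180°, so the shorter arc goes the other way round — across 180°.
Signed shortest Δλ = ((127.4 − -150.0 + 180) mod 360) − 180 = -82.6°.
Going west by 82.6° from -150.0° passes through 180° before reaching +127.4°.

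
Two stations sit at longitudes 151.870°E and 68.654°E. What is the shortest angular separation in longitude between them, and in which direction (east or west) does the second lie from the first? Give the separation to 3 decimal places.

Raw difference: 68.654 − 151.870 = -83.216°.
Normalise into (−180°, 180°]: -83.216° stays -83.216°.
Negative ⇒ the second point lies to the west; separation 83.216°.

83.216° west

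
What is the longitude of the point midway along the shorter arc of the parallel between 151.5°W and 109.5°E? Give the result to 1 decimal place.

159.0°E

Signed shortest Δλ from -151.5° to +109.5° is -99.0°.
Midpoint longitude = -151.5° + (-99.0°)/2 = -151.5° − 49.5° = -201.0°.
Normalise into (−180°, 180°]: +159.0°.
(The naïve average (-151.5 + +109.5)/2 = -21.0° is on the wrong side of the globe.)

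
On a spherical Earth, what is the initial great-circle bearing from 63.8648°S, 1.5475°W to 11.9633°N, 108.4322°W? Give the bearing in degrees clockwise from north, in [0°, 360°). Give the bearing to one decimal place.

Δλ = -108.4322 − -1.5475 = -106.8847°.
θ = atan2( sin Δλ · cos φ₂ , cos φ₁ · sin φ₂ − sin φ₁ · cos φ₂ · cos Δλ )
  = atan2(-0.93611, -0.16378) = -99.924° → normalised to [0°, 360°): 260.076°.

260.1°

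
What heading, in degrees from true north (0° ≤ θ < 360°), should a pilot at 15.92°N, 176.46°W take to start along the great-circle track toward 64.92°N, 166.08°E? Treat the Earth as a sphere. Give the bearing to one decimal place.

350.5°

Δλ = 166.08 − -176.46 = 342.54°; wrapped into (−180°, 180°]: -17.46°.
θ = atan2( sin Δλ · cos φ₂ , cos φ₁ · sin φ₂ − sin φ₁ · cos φ₂ · cos Δλ )
  = atan2(-0.12718, 0.76007) = -9.499° → normalised to [0°, 360°): 350.501°.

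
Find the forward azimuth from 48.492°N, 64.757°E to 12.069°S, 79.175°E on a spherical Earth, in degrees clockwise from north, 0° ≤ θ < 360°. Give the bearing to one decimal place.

Δλ = 79.175 − 64.757 = 14.418°.
θ = atan2( sin Δλ · cos φ₂ , cos φ₁ · sin φ₂ − sin φ₁ · cos φ₂ · cos Δλ )
  = atan2(0.24349, -0.84782) = 163.976° → normalised to [0°, 360°): 163.976°.

164.0°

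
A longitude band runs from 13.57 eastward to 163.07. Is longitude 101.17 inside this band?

Yes

Band width going east from +13.57° to +163.07°: ((163.07 − 13.57) mod 360) = 149.50°.
Offset of +101.17° east of the west edge: ((101.17 − 13.57) mod 360) = 87.60°.
87.60° ≤ 149.50° ⇒ inside.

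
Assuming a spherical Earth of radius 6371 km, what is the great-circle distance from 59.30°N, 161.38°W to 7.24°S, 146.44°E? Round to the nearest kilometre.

8710 km

Δλ = 146.44 − -161.38 = 307.82°; wrapped into (−180°, 180°]: -52.18°.
Δφ = -7.24 − 59.30 = -66.54°.
a = sin²(Δφ/2) + cos φ₁ · cos φ₂ · sin²(Δλ/2) = 0.398902.
c = 2·atan2(√a, √(1−a)) = 1.36720 rad → d = 6371·c ≈ 8710.41 km.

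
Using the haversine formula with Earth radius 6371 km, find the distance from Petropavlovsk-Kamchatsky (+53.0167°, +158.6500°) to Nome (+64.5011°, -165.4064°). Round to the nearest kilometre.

2386 km

Δλ = -165.4064 − 158.6500 = -324.0564°; wrapped into (−180°, 180°]: 35.9436°.
Δφ = 64.5011 − 53.0167 = 11.4844°.
a = sin²(Δφ/2) + cos φ₁ · cos φ₂ · sin²(Δλ/2) = 0.034666.
c = 2·atan2(√a, √(1−a)) = 0.37456 rad → d = 6371·c ≈ 2386.33 km.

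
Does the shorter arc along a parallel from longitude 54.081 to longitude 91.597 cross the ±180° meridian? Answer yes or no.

No

Signed shortest Δλ = ((91.597 − 54.081 + 180) mod 360) − 180 = 37.516°.
Going east by 37.516° from +54.081° reaches +91.597° without touching 180°.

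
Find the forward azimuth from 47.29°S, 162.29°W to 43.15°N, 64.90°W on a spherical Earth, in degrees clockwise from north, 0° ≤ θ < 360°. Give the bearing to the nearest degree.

61°

Δλ = -64.90 − -162.29 = 97.39°.
θ = atan2( sin Δλ · cos φ₂ , cos φ₁ · sin φ₂ − sin φ₁ · cos φ₂ · cos Δλ )
  = atan2(0.72351, 0.39494) = 61.371° → normalised to [0°, 360°): 61.371°.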